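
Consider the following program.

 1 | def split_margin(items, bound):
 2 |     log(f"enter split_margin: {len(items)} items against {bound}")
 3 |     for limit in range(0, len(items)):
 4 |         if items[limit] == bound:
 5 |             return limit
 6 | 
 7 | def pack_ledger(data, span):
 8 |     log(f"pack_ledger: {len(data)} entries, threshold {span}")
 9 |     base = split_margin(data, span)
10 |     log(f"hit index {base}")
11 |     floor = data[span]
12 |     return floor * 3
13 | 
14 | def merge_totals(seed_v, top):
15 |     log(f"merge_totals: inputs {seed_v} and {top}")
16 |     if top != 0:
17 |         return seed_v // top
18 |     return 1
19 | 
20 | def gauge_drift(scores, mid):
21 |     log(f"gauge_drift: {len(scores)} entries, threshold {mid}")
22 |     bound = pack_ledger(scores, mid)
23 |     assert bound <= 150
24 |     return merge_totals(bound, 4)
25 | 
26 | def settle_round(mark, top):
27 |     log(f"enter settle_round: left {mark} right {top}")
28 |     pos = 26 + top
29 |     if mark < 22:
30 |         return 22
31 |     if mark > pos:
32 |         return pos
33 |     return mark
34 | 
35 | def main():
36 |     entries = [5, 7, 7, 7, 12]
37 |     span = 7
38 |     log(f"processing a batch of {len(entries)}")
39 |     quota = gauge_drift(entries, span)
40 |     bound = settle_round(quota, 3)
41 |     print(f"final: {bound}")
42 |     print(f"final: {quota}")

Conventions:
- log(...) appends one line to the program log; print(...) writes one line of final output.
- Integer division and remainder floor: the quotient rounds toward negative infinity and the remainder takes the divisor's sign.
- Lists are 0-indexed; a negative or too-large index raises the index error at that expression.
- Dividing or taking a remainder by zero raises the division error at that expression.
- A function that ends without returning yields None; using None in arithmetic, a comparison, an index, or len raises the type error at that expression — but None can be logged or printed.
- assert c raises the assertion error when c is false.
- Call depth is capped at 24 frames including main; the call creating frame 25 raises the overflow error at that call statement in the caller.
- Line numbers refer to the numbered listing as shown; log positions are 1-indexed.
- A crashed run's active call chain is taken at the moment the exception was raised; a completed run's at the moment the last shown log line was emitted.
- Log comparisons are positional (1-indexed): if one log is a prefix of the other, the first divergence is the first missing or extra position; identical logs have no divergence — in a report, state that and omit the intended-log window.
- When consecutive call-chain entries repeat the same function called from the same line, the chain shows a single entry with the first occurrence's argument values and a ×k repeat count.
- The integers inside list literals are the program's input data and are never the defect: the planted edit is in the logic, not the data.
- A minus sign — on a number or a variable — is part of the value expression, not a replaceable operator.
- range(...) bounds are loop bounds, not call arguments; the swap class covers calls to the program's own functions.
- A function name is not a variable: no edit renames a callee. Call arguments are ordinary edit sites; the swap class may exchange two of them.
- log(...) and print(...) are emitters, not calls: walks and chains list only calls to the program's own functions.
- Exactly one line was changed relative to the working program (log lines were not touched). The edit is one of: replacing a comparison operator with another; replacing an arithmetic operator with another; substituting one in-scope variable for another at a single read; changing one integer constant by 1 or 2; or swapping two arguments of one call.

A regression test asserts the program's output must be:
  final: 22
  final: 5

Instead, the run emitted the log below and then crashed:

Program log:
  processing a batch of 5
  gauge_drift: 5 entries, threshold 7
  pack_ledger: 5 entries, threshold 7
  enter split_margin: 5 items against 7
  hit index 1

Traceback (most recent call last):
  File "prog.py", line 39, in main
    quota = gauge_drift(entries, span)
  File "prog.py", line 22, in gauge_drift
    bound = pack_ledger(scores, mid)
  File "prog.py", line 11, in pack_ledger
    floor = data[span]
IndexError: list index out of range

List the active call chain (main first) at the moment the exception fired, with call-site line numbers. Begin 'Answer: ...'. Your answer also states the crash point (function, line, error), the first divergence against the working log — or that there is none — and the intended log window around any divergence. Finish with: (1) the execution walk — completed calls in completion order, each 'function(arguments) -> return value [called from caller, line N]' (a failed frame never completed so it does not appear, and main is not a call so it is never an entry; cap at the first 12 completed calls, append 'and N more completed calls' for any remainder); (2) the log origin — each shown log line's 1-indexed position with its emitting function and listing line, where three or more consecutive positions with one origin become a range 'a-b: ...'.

Answer: main -> gauge_drift (called at line 39) -> pack_ledger (called at line 22).
Key observation: The faulty run's log stops after 5 lines; the working version's next line would be 'merge_totals: inputs 21 and 4'.
Crash: pack_ledger, line 11, IndexError.
First divergence: position 6; the shown log stops at 5 lines while the working version next logs 'merge_totals: inputs 21 and 4'.
Intended log window:
  4: enter split_margin: 5 items against 7
  5: hit index 1
  6: merge_totals: inputs 21 and 4
  7: enter settle_round: left 5 right 3
Execution walk:
  split_margin([5, 7, 7, 7, 12], 7) -> 1  [called from pack_ledger, line 9]
Log origins:
  1: emitted by main (line 38)
  2: emitted by gauge_drift (line 21)
  3: emitted by pack_ledger (line 8)
  4: emitted by split_margin (line 2)
  5: emitted by pack_ledger (line 10)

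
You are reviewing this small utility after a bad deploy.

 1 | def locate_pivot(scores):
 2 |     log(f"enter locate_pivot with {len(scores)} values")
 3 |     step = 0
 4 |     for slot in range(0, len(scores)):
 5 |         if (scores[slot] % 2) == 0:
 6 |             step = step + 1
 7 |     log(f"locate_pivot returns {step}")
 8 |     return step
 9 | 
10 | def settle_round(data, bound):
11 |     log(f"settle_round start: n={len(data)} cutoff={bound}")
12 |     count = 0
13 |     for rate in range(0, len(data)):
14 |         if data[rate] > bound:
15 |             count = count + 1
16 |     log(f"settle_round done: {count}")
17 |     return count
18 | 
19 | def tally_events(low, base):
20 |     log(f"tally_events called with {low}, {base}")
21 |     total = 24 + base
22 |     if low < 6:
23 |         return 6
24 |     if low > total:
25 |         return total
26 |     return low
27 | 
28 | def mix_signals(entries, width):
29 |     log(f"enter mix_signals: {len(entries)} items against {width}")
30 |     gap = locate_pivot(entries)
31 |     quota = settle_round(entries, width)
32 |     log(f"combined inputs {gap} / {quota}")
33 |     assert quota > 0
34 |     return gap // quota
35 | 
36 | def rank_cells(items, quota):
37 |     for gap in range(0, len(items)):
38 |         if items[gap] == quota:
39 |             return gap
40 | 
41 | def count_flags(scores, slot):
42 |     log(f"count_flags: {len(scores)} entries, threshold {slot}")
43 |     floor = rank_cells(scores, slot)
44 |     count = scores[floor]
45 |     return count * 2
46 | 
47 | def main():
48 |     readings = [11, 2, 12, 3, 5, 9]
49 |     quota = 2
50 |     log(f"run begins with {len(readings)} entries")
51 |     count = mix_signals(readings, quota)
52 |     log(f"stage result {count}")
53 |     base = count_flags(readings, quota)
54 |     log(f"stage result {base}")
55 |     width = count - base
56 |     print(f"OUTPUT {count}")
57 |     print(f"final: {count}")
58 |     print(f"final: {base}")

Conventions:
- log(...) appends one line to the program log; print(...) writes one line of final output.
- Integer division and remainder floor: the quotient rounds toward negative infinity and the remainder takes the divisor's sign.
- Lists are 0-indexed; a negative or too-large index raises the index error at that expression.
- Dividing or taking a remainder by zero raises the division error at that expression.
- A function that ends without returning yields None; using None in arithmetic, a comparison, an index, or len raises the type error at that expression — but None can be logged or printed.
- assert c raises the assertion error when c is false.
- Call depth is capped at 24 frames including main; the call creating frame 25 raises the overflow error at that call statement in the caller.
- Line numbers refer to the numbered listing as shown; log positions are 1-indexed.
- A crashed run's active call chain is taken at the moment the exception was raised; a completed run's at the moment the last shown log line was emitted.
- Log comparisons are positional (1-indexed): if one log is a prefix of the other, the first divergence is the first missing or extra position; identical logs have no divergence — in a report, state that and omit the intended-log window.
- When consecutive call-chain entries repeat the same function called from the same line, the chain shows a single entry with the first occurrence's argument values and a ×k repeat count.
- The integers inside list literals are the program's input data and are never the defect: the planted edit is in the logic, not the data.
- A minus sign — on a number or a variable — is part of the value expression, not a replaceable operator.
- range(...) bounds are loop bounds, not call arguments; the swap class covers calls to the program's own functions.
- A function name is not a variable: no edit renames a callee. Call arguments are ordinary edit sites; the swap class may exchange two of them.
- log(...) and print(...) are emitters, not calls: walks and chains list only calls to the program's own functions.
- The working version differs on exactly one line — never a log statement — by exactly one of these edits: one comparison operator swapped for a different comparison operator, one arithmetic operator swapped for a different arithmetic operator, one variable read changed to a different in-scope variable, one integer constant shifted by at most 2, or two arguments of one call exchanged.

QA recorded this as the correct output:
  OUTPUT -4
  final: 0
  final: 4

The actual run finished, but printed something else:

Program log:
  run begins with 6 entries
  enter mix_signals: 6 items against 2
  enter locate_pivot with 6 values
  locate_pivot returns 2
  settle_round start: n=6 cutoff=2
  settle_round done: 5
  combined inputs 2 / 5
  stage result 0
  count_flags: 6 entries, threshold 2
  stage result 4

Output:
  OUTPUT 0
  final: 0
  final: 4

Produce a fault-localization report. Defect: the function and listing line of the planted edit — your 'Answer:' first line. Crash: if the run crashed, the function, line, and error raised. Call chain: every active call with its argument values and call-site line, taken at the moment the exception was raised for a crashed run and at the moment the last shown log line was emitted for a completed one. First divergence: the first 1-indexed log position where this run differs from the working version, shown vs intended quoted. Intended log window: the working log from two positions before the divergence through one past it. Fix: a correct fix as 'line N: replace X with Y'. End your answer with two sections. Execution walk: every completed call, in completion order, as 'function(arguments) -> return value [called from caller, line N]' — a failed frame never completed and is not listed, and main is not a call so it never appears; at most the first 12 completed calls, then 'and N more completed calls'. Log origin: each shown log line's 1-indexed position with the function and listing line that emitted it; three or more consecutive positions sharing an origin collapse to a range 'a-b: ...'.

Answer: the defect is in main at line 56.
Key observation: Nothing in the log betrays the bug — only the output does.
Call chain: main.
First divergence: none (the log streams are identical).
Execution walk:
  locate_pivot([11, 2, 12, 3, 5, 9]) -> 2  [called from mix_signals, line 30]
  settle_round([11, 2, 12, 3, 5, 9], 2) -> 5  [called from mix_signals, line 31]
  mix_signals([11, 2, 12, 3, 5, 9], 2) -> 0  [called from main, line 51]
  rank_cells([11, 2, 12, 3, 5, 9], 2) -> 1  [called from count_flags, line 43]
  count_flags([11, 2, 12, 3, 5, 9], 2) -> 4  [called from main, line 53]
Log origin:
  1: logged in main at line 50
  2: logged in mix_signals at line 29
  3: logged in locate_pivot at line 2
  4: logged in locate_pivot at line 7
  5: logged in settle_round at line 11
  6: logged in settle_round at line 16
  7: logged in mix_signals at line 32
  8: logged in main at line 52
  9: logged in count_flags at line 42
  10: logged in main at line 54
A correct fix: line 56: replace `count` with `width`.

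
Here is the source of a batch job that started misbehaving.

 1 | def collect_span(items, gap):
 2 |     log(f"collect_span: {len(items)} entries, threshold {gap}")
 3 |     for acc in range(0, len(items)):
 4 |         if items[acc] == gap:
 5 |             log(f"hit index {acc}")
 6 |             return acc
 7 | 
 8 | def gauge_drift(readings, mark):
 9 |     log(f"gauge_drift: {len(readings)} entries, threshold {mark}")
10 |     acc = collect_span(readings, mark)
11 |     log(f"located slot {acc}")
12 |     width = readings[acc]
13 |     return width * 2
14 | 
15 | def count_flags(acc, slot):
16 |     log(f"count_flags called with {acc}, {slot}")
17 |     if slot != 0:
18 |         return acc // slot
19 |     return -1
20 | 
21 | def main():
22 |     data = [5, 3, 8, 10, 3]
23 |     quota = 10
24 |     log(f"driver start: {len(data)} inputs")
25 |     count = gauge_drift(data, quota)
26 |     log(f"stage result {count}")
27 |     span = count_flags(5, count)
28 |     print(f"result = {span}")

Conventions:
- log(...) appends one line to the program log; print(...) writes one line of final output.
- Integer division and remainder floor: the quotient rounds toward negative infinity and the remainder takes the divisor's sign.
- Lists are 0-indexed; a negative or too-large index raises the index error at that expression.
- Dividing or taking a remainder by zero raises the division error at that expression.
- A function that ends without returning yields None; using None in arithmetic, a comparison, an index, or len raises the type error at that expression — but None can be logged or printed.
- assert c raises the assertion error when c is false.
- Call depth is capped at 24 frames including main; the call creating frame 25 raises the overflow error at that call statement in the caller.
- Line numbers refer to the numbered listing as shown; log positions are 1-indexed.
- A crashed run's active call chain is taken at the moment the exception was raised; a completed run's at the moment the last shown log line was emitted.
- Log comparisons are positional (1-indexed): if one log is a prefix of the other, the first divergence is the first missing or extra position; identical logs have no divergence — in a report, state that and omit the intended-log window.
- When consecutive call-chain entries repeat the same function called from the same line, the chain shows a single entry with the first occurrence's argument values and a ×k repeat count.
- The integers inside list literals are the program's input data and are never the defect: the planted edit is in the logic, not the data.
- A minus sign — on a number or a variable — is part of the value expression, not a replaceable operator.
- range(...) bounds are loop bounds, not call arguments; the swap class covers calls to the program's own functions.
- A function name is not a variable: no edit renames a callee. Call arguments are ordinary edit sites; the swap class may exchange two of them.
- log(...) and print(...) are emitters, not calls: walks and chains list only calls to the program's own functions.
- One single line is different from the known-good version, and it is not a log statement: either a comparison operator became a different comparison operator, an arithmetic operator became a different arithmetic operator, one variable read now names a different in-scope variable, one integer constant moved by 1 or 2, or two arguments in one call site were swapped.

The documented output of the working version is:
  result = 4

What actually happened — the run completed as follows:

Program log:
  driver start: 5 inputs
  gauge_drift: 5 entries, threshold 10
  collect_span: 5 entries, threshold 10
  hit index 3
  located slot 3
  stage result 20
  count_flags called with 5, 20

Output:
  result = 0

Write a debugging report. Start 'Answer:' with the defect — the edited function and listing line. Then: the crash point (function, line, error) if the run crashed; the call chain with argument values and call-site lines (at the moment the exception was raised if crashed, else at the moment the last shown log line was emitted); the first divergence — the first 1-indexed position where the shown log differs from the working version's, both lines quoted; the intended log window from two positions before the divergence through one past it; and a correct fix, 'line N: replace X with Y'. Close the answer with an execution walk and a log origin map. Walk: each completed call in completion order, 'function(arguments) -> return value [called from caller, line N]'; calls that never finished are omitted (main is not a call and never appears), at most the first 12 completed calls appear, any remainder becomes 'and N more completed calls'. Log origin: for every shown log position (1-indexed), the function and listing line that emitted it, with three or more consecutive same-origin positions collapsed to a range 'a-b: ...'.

Answer: the defect is in main at line 27.
The tell: Position 7 is the first bad log line: 'count_flags called with 5, 20' should read 'count_flags called with 20, 5'.
Call chain: main -> count_flags(5, 20) (called at line 27).
First divergence: at position 7 the run shows 'count_flags called with 5, 20' where the working version logs 'count_flags called with 20, 5'.
Intended log window:
  5: located slot 3
  6: stage result 20
  7: count_flags called with 20, 5
Execution walk:
  collect_span([5, 3, 8, 10, 3], 10) -> 3  [called from gauge_drift, line 10]
  gauge_drift([5, 3, 8, 10, 3], 10) -> 20  [called from main, line 25]
  count_flags(5, 20) -> 0  [called from main, line 27]
Log line origins:
  1: from main, line 24
  2: from gauge_drift, line 9
  3: from collect_span, line 2
  4: from collect_span, line 5
  5: from gauge_drift, line 11
  6: from main, line 26
  7: from count_flags, line 16
A correct fix: line 27: replace `count_flags(5, count)` with `count_flags(count, 5)`.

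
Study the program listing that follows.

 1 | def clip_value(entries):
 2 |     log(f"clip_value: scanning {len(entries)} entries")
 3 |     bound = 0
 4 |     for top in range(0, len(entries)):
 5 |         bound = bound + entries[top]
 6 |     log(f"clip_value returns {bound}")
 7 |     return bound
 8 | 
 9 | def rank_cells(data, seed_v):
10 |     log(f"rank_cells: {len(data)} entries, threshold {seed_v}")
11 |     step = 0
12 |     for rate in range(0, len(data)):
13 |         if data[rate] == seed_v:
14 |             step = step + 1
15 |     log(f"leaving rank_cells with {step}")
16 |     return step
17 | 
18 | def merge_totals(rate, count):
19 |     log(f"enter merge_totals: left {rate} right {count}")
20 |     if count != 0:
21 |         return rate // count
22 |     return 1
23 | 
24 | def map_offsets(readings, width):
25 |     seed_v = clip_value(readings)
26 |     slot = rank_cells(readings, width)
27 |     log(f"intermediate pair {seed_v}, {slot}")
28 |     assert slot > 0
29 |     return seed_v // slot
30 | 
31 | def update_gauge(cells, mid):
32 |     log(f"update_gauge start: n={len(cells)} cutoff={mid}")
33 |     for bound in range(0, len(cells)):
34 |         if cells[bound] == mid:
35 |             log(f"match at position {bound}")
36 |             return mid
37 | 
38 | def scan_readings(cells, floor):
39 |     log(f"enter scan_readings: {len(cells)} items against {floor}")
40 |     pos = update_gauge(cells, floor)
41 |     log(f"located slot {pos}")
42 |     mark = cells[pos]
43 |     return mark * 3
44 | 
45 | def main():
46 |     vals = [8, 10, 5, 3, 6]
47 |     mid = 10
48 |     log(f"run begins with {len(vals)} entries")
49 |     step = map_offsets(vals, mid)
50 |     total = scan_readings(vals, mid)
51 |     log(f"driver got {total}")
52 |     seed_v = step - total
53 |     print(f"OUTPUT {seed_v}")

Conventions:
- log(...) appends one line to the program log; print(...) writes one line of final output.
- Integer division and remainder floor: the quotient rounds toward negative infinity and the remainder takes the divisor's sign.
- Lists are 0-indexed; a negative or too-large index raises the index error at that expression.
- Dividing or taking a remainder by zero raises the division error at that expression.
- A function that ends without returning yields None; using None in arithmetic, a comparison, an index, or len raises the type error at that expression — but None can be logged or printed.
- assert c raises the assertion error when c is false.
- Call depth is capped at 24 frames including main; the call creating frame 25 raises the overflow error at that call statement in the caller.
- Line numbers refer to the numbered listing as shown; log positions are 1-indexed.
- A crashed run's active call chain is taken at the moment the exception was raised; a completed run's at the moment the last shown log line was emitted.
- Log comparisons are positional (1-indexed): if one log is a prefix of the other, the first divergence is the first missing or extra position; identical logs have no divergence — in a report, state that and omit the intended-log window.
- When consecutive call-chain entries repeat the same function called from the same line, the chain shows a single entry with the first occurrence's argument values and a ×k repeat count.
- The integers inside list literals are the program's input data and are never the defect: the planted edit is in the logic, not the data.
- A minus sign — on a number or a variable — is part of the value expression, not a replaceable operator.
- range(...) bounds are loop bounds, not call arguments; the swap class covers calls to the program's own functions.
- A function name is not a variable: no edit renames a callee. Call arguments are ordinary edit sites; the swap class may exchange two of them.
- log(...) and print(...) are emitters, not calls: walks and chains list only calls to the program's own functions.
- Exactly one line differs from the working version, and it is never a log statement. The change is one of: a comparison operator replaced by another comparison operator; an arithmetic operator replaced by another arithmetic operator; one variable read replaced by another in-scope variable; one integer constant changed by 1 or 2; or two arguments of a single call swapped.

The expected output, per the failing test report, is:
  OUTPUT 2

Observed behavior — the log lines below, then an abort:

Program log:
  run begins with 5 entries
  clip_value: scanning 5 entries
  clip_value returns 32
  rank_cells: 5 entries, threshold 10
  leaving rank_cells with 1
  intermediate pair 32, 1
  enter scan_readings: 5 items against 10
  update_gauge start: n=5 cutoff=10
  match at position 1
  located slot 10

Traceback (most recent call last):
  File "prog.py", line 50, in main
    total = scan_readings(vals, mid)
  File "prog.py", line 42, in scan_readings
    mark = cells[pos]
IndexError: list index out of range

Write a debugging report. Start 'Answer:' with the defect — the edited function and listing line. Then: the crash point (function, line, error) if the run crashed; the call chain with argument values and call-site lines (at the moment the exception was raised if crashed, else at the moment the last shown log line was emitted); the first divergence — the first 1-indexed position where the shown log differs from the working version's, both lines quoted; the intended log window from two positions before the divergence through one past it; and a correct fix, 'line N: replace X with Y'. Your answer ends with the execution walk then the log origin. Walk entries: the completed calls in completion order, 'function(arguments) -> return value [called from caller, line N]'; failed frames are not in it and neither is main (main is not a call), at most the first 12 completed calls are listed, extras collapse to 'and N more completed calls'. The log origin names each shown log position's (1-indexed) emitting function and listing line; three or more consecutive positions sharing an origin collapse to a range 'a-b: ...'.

Answer: the defect is in update_gauge at line 36.
Core observation: Everything matches until log position 10, which reads 'located slot 10' in place of 'located slot 1'.
Crash: scan_readings, line 42, IndexError.
Call chain: main -> scan_readings([8, 10, 5, 3, 6], 10) (called at line 50).
First divergence: position 10 — shown 'located slot 10', intended 'located slot 1'.
Intended log window:
  8: update_gauge start: n=5 cutoff=10
  9: match at position 1
  10: located slot 1
  11: driver got 30
Execution walk:
  clip_value([8, 10, 5, 3, 6]) -> 32  [called from map_offsets, line 25]
  rank_cells([8, 10, 5, 3, 6], 10) -> 1  [called from map_offsets, line 26]
  map_offsets([8, 10, 5, 3, 6], 10) -> 32  [called from main, line 49]
  update_gauge([8, 10, 5, 3, 6], 10) -> 10  [called from scan_readings, line 40]
Log origins:
  1: from main, line 48
  2: from clip_value, line 2
  3: from clip_value, line 6
  4: from rank_cells, line 10
  5: from rank_cells, line 15
  6: from map_offsets, line 27
  7: from scan_readings, line 39
  8: from update_gauge, line 32
  9: from update_gauge, line 35
  10: from scan_readings, line 41
A correct fix: line 36: replace `mid` with `bound`.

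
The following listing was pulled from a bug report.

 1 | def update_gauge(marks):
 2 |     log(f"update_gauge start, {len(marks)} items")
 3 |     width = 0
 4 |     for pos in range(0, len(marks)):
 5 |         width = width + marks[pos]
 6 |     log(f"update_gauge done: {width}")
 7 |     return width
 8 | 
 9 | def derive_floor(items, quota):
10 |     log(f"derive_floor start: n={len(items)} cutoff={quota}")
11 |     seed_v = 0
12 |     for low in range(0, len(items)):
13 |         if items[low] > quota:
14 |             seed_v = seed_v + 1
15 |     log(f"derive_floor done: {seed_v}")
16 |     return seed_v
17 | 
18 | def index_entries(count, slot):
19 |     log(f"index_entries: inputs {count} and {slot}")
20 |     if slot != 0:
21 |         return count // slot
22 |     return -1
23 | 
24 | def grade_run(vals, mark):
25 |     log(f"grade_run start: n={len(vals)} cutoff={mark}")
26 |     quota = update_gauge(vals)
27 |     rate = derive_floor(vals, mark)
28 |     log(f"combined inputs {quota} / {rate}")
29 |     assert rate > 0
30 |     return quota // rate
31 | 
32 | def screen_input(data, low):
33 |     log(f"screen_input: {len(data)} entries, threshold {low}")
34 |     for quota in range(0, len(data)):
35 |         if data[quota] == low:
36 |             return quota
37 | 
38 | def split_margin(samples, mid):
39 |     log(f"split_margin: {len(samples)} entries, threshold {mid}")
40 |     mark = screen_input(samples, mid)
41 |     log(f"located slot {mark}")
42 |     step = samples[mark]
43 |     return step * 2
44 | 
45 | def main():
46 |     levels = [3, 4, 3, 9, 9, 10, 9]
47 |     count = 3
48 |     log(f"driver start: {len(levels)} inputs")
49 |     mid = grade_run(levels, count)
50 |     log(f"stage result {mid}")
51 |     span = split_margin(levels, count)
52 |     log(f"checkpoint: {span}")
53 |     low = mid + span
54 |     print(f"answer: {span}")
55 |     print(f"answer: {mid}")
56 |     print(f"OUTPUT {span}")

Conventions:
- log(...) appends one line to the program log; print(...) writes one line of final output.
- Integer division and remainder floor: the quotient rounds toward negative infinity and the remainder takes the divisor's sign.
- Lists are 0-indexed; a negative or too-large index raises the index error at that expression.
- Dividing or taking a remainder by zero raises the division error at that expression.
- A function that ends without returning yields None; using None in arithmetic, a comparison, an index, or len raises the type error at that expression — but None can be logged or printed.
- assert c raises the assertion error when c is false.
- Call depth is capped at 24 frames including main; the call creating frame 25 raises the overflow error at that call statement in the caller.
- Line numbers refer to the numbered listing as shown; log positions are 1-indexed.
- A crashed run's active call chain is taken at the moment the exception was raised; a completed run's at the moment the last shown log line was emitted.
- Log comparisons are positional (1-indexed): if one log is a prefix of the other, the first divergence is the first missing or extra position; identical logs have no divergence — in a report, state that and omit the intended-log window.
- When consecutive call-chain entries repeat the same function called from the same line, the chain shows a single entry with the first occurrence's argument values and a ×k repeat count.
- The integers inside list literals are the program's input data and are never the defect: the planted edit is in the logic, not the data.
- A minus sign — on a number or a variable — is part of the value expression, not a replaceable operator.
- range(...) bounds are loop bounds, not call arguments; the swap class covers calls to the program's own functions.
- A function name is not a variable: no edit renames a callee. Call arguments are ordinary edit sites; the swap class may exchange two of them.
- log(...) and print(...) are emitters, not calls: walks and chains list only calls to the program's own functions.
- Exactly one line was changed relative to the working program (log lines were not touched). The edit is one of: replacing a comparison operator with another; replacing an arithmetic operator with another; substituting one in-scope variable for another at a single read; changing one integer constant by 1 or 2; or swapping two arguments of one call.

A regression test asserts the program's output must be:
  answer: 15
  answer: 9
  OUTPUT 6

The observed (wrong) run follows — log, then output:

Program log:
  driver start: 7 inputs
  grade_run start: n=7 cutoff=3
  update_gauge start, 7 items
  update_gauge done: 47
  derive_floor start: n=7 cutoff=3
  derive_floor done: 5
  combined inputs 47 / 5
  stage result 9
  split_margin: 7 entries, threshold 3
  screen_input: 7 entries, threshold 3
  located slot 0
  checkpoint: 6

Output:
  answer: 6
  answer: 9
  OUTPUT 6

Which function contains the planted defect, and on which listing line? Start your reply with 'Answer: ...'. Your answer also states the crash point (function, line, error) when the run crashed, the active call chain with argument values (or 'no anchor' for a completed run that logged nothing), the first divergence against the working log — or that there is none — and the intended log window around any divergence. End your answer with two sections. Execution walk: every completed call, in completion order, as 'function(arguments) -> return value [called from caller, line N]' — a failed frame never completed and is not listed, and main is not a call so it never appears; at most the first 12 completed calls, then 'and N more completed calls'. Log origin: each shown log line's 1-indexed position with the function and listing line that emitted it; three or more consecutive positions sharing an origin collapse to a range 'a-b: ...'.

Answer: the defect is in main at line 54.
Core observation: Nothing in the log betrays the bug — only the output does.
Call chain: main.
First divergence: none — the logs agree in full.
Execution walk:
  update_gauge([3, 4, 3, 9, 9, 10, 9]) -> 47  [called from grade_run, line 26]
  derive_floor([3, 4, 3, 9, 9, 10, 9], 3) -> 5  [called from grade_run, line 27]
  grade_run([3, 4, 3, 9, 9, 10, 9], 3) -> 9  [called from main, line 49]
  screen_input([3, 4, 3, 9, 9, 10, 9], 3) -> 0  [called from split_margin, line 40]
  split_margin([3, 4, 3, 9, 9, 10, 9], 3) -> 6  [called from main, line 51]
Log origins:
  1 — main, line 48
  2 — grade_run, line 25
  3 — update_gauge, line 2
  4 — update_gauge, line 6
  5 — derive_floor, line 10
  6 — derive_floor, line 15
  7 — grade_run, line 28
  8 — main, line 50
  9 — split_margin, line 39
  10 — screen_input, line 33
  11 — split_margin, line 41
  12 — main, line 52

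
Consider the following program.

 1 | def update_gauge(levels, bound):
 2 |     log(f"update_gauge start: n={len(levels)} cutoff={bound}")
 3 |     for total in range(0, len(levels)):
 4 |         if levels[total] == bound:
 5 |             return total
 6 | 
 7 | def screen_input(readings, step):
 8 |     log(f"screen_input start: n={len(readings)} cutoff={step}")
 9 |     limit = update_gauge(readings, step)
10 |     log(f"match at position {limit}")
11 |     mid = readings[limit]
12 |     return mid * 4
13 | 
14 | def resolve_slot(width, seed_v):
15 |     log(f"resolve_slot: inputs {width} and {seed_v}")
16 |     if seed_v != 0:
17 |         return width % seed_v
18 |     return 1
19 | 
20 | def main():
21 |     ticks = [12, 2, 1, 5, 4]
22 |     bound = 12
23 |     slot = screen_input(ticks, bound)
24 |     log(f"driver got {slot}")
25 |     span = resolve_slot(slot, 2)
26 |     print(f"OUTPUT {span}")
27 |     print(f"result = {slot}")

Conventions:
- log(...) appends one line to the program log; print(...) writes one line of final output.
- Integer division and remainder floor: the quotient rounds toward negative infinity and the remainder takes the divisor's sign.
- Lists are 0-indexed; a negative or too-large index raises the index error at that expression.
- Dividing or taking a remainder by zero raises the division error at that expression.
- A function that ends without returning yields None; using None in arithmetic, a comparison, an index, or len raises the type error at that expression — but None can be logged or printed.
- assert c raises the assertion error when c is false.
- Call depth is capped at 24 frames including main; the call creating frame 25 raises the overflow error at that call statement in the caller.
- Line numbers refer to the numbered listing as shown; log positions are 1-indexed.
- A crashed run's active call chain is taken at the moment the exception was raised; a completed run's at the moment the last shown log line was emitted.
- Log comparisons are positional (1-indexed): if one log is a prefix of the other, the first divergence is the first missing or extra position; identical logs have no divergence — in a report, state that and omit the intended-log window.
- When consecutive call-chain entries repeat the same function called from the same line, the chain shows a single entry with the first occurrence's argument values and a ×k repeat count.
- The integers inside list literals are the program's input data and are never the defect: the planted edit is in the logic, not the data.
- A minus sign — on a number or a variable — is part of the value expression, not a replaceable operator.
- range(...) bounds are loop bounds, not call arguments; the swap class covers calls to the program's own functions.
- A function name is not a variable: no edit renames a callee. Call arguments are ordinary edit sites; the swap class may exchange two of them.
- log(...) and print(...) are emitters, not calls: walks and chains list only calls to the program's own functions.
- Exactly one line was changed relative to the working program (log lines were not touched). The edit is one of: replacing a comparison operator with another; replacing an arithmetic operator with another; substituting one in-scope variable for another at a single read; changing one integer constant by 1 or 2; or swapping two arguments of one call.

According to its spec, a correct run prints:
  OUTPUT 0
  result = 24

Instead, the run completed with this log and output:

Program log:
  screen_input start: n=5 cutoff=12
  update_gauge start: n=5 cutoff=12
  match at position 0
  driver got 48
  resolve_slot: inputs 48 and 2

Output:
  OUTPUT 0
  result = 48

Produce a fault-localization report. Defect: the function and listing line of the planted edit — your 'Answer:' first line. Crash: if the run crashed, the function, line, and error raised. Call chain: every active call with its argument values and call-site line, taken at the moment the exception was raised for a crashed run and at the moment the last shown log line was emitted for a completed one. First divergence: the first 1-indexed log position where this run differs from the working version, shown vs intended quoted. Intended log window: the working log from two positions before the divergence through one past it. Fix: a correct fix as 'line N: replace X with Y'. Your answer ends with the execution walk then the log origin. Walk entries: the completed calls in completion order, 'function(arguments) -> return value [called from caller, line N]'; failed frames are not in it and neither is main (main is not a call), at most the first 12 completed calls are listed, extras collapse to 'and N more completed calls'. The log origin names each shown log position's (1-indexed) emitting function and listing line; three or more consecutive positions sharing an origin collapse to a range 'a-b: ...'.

Answer: the defect is in screen_input at line 12.
Core observation: Position 4 is the first bad log line: 'driver got 48' should read 'driver got 24'.
Call chain: main -> resolve_slot(48, 2) (called at line 25).
First divergence: at position 4 the run shows 'driver got 48' where the working version logs 'driver got 24'.
Intended log window:
  2: update_gauge start: n=5 cutoff=12
  3: match at position 0
  4: driver got 24
  5: resolve_slot: inputs 24 and 2
Execution walk:
  update_gauge([12, 2, 1, 5, 4], 12) -> 0  [called from screen_input, line 9]
  screen_input([12, 2, 1, 5, 4], 12) -> 48  [called from main, line 23]
  resolve_slot(48, 2) -> 0  [called from main, line 25]
Log line origins:
  1: emitted by screen_input (line 8)
  2: emitted by update_gauge (line 2)
  3: emitted by screen_input (line 10)
  4: emitted by main (line 24)
  5: emitted by resolve_slot (line 15)
A correct fix: line 12: replace `4` with `2`.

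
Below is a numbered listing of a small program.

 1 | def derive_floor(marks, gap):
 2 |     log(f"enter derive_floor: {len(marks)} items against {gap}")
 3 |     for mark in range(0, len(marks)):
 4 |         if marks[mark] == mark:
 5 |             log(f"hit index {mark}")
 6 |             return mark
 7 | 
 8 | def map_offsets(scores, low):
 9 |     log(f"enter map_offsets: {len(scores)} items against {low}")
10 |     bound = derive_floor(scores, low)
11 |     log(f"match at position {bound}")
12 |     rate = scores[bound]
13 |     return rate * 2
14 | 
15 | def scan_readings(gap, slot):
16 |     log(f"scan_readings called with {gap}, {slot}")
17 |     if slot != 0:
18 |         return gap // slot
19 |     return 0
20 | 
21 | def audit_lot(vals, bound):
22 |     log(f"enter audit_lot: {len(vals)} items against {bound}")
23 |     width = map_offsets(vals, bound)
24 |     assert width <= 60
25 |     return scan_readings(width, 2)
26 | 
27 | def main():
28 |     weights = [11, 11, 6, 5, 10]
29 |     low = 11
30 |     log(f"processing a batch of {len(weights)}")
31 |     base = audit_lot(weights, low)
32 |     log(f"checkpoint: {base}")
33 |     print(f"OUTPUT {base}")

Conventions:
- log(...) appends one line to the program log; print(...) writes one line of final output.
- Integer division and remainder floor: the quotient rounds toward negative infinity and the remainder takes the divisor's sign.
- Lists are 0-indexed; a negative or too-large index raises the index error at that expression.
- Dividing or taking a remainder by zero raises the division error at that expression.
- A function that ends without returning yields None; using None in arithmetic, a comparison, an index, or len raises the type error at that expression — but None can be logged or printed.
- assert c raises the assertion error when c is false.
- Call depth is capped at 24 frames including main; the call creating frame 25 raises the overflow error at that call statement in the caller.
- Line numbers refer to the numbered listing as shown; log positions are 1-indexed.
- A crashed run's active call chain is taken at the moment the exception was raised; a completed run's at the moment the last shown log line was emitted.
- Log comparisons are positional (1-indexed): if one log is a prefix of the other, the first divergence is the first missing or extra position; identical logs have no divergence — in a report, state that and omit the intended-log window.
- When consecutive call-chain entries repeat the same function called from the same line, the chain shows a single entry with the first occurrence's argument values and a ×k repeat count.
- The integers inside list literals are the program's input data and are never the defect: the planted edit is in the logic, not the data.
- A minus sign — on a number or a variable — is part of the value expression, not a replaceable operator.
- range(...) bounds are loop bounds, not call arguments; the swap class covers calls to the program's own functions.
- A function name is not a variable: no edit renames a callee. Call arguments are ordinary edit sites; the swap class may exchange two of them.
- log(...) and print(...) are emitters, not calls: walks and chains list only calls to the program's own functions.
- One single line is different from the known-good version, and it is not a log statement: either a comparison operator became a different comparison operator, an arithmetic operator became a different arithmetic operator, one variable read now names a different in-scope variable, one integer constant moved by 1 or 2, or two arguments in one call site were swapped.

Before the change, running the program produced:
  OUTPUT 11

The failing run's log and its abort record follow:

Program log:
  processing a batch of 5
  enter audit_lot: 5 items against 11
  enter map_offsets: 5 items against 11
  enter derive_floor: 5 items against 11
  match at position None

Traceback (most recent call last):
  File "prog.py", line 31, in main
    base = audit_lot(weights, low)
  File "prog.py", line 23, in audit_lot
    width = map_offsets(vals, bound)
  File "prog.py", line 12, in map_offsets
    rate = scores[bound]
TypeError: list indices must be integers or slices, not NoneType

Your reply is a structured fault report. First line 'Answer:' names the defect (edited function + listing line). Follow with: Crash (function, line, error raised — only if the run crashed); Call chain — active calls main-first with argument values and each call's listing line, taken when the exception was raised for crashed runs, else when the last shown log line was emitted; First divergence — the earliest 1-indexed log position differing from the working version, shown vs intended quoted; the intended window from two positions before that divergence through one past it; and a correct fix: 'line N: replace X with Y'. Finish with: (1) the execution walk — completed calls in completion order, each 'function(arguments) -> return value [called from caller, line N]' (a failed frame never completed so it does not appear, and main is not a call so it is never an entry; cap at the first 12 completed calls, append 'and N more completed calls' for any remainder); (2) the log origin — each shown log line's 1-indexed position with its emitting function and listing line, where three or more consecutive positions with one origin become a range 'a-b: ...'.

Answer: the defect is in derive_floor at line 4.
The tell: Log line 5 is where behavior first shows: 'match at position None' appears instead of 'hit index 0'.
Crash: map_offsets, line 12, TypeError.
Call chain: main -> audit_lot([11, 11, 6, 5, 10], 11) (called at line 31) -> map_offsets([11, 11, 6, 5, 10], 11) (called at line 23).
First divergence: at position 5 the run shows 'match at position None' where the working version logs 'hit index 0'.
Intended log window:
  3: enter map_offsets: 5 items against 11
  4: enter derive_floor: 5 items against 11
  5: hit index 0
  6: match at position 0
Execution walk:
  derive_floor([11, 11, 6, 5, 10], 11) -> None  [called from map_offsets, line 10]
Origin of each log line:
  1: from main, line 30
  2: from audit_lot, line 22
  3: from map_offsets, line 9
  4: from derive_floor, line 2
  5: from map_offsets, line 11
A correct fix: line 4: replace `marks[mark] == mark` with `marks[mark] == gap`.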